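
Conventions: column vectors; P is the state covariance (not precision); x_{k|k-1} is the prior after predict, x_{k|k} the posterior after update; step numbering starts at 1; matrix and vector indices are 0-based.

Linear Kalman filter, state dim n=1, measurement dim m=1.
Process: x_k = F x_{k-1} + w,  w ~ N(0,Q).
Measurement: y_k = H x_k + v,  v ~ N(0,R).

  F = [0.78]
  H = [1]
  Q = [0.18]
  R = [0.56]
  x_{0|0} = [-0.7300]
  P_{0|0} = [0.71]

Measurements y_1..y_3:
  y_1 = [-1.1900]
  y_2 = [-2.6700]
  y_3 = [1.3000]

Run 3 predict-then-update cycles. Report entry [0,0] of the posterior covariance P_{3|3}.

P_post[0,0] = 0.2007

step 1: x^-=[-0.5694]  P^-=[0.6120]  S=[1.1720]  K=[0.5222]  nu=[-0.6206]  x^+=[-0.8935]  P^+=[0.2924]
step 2: x^-=[-0.6969]  P^-=[0.3579]  S=[0.9179]  K=[0.3899]  nu=[-1.9731]  x^+=[-1.4662]  P^+=[0.2184]
step 3: x^-=[-1.1437]  P^-=[0.3128]  S=[0.8728]  K=[0.3584]  nu=[2.4437]  x^+=[-0.2678]  P^+=[0.2007]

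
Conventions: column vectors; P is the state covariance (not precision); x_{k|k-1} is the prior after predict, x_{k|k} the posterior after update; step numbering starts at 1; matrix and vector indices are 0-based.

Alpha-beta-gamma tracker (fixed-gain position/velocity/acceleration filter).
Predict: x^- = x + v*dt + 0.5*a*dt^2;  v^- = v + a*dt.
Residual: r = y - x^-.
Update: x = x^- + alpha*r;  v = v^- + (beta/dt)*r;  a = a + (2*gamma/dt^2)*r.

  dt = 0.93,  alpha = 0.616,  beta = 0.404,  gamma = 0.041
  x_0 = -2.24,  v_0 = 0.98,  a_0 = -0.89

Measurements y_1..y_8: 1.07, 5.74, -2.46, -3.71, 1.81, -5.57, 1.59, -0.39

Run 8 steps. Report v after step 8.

v_post = 0.8537

step 1: x_pred=-1.7135  r=2.7835  x^+=0.0011  v^+=1.3615  a^+=-0.6261
step 2: x_pred=0.9966  r=4.7434  x^+=3.9185  v^+=2.8398  a^+=-0.1764
step 3: x_pred=6.4832  r=-8.9432  x^+=0.9742  v^+=-1.2093  a^+=-1.0243
step 4: x_pred=-0.5934  r=-3.1166  x^+=-2.5132  v^+=-3.5157  a^+=-1.3198
step 5: x_pred=-6.3536  r=8.1636  x^+=-1.3248  v^+=-1.1968  a^+=-0.5458
step 6: x_pred=-2.6739  r=-2.8961  x^+=-4.4579  v^+=-2.9625  a^+=-0.8204
step 7: x_pred=-7.5678  r=9.1578  x^+=-1.9266  v^+=0.2528  a^+=0.0479
step 8: x_pred=-1.6708  r=1.2808  x^+=-0.8818  v^+=0.8537  a^+=0.1693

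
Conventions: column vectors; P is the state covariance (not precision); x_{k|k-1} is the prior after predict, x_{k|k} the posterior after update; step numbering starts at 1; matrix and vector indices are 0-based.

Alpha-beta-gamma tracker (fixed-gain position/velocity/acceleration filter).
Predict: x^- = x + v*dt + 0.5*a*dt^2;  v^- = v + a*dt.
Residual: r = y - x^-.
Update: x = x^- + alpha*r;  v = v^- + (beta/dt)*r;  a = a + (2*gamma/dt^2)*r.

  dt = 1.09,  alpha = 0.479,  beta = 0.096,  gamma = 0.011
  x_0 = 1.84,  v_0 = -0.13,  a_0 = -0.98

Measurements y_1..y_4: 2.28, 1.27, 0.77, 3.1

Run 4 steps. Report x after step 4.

step 1: x_pred=1.1161  r=1.1639  x^+=1.6736  v^+=-1.0957  a^+=-0.9584
step 2: x_pred=-0.0900  r=1.3600  x^+=0.5614  v^+=-2.0206  a^+=-0.9333
step 3: x_pred=-2.1955  r=2.9655  x^+=-0.7750  v^+=-2.7767  a^+=-0.8784
step 4: x_pred=-4.3234  r=7.4234  x^+=-0.7676  v^+=-3.0803  a^+=-0.7409

x_post = -0.7676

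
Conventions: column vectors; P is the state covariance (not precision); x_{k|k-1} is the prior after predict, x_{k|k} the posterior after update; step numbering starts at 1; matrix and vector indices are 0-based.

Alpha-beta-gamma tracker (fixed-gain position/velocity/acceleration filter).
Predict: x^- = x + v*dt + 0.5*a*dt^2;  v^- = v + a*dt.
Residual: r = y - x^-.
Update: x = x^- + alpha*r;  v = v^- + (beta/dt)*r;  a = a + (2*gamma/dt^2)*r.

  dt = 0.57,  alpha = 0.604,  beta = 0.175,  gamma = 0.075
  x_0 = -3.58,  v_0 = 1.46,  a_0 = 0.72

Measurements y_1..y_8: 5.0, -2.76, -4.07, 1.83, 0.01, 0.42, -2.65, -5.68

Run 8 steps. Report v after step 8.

step 1: x_pred=-2.6308  r=7.6308  x^+=1.9782  v^+=4.2132  a^+=4.2430
step 2: x_pred=5.0690  r=-7.8290  x^+=0.3403  v^+=4.2281  a^+=0.6285
step 3: x_pred=2.8524  r=-6.9224  x^+=-1.3287  v^+=2.4610  a^+=-2.5674
step 4: x_pred=-0.3430  r=2.1730  x^+=0.9695  v^+=1.6648  a^+=-1.5642
step 5: x_pred=1.6643  r=-1.6543  x^+=0.6651  v^+=0.2653  a^+=-2.3279
step 6: x_pred=0.4381  r=-0.0181  x^+=0.4272  v^+=-1.0672  a^+=-2.3363
step 7: x_pred=-0.5607  r=-2.0893  x^+=-1.8226  v^+=-3.0404  a^+=-3.3009
step 8: x_pred=-4.0919  r=-1.5881  x^+=-5.0511  v^+=-5.4095  a^+=-4.0341

v_post = -5.4095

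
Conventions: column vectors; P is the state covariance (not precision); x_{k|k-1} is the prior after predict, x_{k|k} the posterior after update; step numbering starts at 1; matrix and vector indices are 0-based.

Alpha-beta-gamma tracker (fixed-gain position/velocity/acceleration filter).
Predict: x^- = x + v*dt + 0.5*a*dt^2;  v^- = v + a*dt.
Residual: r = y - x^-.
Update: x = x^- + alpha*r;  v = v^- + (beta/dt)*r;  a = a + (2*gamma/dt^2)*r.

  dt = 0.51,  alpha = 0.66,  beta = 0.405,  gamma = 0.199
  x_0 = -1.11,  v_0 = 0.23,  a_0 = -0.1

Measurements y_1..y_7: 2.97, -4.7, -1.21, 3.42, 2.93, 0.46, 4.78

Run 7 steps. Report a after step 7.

step 1: x_pred=-1.0057  r=3.9757  x^+=1.6183  v^+=3.3362  a^+=5.9835
step 2: x_pred=4.0979  r=-8.7979  x^+=-1.7087  v^+=-0.5988  a^+=-7.4788
step 3: x_pred=-2.9867  r=1.7767  x^+=-1.8141  v^+=-3.0020  a^+=-4.7601
step 4: x_pred=-3.9642  r=7.3842  x^+=0.9094  v^+=0.4342  a^+=6.5390
step 5: x_pred=1.9812  r=0.9488  x^+=2.6074  v^+=4.5225  a^+=7.9908
step 6: x_pred=5.9531  r=-5.4931  x^+=2.3277  v^+=4.2357  a^+=-0.4147
step 7: x_pred=4.4339  r=0.3461  x^+=4.6623  v^+=4.2990  a^+=0.1149

a_post = 0.1149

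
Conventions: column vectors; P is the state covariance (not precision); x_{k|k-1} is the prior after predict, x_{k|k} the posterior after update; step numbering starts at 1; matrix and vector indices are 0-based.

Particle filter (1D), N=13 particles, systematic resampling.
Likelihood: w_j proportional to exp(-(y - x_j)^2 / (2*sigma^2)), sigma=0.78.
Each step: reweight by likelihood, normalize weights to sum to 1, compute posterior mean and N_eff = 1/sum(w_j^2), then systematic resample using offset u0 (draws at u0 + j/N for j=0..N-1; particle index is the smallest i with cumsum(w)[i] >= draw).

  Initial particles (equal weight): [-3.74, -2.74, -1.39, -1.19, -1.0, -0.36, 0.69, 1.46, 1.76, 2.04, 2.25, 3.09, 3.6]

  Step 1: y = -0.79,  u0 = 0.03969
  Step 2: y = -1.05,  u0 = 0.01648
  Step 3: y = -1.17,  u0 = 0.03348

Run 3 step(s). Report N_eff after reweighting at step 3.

step 1: w=[0.0002, 0.0120, 0.2023, 0.2385, 0.2623, 0.2337, 0.0450, 0.0042, 0.0013, 0.0004, 0.0001, 0.0000, 0.0000]  mean=-0.9045  Neff=4.4759  idx=[2, 2, 2, 3, 3, 3, 4, 4, 4, 5, 5, 5, 6]
step 2: w=[0.0843, 0.0843, 0.0843, 0.0912, 0.0912, 0.0912, 0.0925, 0.0925, 0.0925, 0.0627, 0.0627, 0.0627, 0.0077]  mean=-1.0173  Neff=11.9288  idx=[0, 1, 2, 2, 3, 4, 5, 6, 7, 7, 8, 9, 11]
step 3: w=[0.0807, 0.0807, 0.0807, 0.0807, 0.0839, 0.0839, 0.0839, 0.0820, 0.0820, 0.0820, 0.0820, 0.0489, 0.0489]  mean=-1.1110  Neff=12.6918  idx=[0, 1, 2, 3, 4, 5, 6, 6, 7, 8, 9, 10, 12]

N_eff = 12.6918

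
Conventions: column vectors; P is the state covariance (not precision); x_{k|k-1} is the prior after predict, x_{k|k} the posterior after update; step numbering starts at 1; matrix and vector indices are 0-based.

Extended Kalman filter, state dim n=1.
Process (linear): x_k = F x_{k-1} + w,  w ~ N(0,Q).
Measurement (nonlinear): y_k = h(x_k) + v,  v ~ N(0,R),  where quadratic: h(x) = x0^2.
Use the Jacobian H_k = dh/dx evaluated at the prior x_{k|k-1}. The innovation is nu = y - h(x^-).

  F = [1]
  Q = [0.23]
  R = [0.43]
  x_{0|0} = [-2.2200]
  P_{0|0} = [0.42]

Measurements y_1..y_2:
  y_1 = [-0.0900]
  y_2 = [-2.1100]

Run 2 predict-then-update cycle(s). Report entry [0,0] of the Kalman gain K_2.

K[0,0] = -0.3319

step 1: x^-=[-2.2200]  P^-=[0.6500]  H_jac=[-4.4400]  S=[13.2438]  K=[-0.2179]  nu=[-5.0184]  x^+=[-1.1264]  P^+=[0.0211]
step 2: x^-=[-1.1264]  P^-=[0.2511]  H_jac=[-2.2529]  S=[1.7044]  K=[-0.3319]  nu=[-3.3788]  x^+=[-0.0050]  P^+=[0.0633]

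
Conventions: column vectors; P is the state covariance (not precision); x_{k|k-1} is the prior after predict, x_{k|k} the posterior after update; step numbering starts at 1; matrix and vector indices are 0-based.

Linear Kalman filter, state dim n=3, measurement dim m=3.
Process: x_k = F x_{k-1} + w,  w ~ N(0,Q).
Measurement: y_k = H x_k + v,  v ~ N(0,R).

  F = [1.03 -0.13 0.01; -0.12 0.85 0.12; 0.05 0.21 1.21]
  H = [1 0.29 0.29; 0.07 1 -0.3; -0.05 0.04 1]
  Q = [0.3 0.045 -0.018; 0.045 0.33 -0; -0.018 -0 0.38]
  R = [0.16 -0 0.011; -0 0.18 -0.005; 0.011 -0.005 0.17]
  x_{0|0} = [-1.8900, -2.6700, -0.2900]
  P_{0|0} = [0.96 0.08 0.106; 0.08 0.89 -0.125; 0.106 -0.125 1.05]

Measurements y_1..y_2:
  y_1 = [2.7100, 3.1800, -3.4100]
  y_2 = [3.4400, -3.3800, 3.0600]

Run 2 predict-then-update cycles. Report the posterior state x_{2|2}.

x_post = [2.8775, -1.6392, 2.0493]

step 1: x^-=[-1.6025, -2.0775, -1.0061]  P^-=[1.3147 -0.0856 0.1882; -0.0856 0.9571 0.1605; 0.1882 0.1605 1.9099]  S=[1.8023 0.0960 0.7419; 0.0960 1.1993 -0.3657; 0.7419 -0.3657 2.0791]  K=[0.8763 -0.2005 -0.2907; -0.0143 0.8299 0.2487; 0.0810 -0.0725 0.8755]  nu=[5.2067, 5.0678, -2.4009]  x^+=[2.6420, 1.4569, -3.0538]  P^+=[0.1611 -0.0545 -0.0285; -0.0545 0.1606 0.0288; -0.0285 0.0288 0.1475]
step 2: x^-=[2.5014, 0.5549, -3.2570]  P^-=[0.4876 -0.0447 -0.0638; -0.0447 0.4683 0.0825; -0.0638 0.0825 0.6135]  S=[0.6895 0.1055 0.1308; 0.1055 0.6528 -0.0938; 0.1308 -0.0938 0.7986]  K=[0.7303 -0.1407 -0.2488; 0.0198 0.7014 0.2087; 0.0662 -0.0642 0.7579]  nu=[1.7223, -5.0871, 6.4199]  x^+=[2.8775, -1.6392, 2.0493]  P^+=[0.1333 -0.0410 -0.0253; -0.0410 0.1355 0.0247; -0.0253 0.0247 0.1276]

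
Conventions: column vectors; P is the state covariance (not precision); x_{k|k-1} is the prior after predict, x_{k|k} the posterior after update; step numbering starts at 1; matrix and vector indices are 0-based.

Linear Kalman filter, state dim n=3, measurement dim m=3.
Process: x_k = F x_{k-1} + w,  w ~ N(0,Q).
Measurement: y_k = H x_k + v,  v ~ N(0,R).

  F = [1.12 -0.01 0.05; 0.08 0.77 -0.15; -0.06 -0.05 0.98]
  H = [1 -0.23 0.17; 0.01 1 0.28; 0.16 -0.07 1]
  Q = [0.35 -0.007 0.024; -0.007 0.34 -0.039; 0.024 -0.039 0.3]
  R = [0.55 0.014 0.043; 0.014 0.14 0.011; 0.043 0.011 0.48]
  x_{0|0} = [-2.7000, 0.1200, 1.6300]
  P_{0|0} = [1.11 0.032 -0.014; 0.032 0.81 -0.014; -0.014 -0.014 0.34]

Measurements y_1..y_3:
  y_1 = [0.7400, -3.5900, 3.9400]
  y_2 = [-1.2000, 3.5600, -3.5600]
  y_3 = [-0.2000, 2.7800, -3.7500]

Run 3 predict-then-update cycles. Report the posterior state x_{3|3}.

x_post = [0.2179, 3.0578, -2.1284]

step 1: x^-=[-2.9437, -0.3681, 1.7534]  P^-=[1.7410 0.1130 -0.0505; 0.1130 0.8425 -0.1390; -0.0505 -0.1390 0.6358]  S=[2.2957 -0.0483 0.4129; -0.0483 0.9567 0.0118; 0.4129 0.0118 1.1653]  K=[0.7616 0.1610 -0.0825; 0.0017 0.8433 -0.1635; -0.0627 0.0301 0.5689]  nu=[3.3010, -3.6834, 2.6318]  x^+=[-1.2400, -3.8990, 2.9330]  P^+=[0.4409 0.0481 -0.0723; 0.0481 0.1347 -0.0674; -0.0723 -0.0674 0.2776]
step 2: x^-=[-1.2031, -3.5414, 3.1437]  P^-=[0.8947 0.0800 -0.0729; 0.0800 0.4521 -0.1472; -0.0729 -0.1472 0.5839]  S=[1.4354 -0.0095 0.2449; -0.0095 0.5568 0.0087; 0.2449 0.0087 1.0845]  K=[0.6165 0.1349 -0.0807; -0.0022 0.7419 -0.1586; -0.0515 0.0185 0.5486]  nu=[-1.3458, 6.2332, -6.7591]  x^+=[-0.6467, 2.1580, -0.3800]  P^+=[0.3581 0.0413 -0.0651; 0.0413 0.1202 -0.0662; -0.0651 -0.0662 0.2671]
step 3: x^-=[-0.7649, 1.6669, -0.4415]  P^-=[0.7917 0.0658 -0.0597; 0.0658 0.4415 -0.1429; -0.0597 -0.1429 0.5725]  S=[1.3422 -0.0187 0.2403; -0.0187 0.5475 0.0088; 0.2403 0.0088 1.0744]  K=[0.5860 0.1252 -0.0740; -0.0065 0.7369 -0.1565; -0.0444 0.0205 0.5431]  nu=[1.0233, 1.2443, -3.0695]  x^+=[0.2179, 3.0578, -2.1284]  P^+=[0.3400 0.0385 -0.0607; 0.0385 0.1192 -0.0651; -0.0607 -0.0651 0.2641]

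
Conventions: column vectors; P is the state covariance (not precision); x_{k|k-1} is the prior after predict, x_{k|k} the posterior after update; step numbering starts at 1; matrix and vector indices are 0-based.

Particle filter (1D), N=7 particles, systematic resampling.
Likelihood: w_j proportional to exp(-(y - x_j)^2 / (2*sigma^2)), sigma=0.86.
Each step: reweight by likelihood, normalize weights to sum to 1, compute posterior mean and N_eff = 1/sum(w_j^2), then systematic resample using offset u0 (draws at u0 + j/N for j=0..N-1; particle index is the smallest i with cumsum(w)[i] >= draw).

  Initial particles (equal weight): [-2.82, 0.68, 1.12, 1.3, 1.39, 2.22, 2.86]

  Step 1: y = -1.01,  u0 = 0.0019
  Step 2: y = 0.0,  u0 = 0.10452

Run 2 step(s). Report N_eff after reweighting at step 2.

step 1: w=[0.3127, 0.4154, 0.1333, 0.0777, 0.0583, 0.0025, 0.0001]  mean=-0.2621  Neff=3.3610  idx=[0, 0, 0, 1, 1, 1, 2]
step 2: w=[0.0018, 0.0018, 0.0018, 0.2774, 0.2774, 0.2774, 0.1624]  mean=0.7330  Neff=3.8864  idx=[3, 3, 4, 4, 5, 5, 6]

N_eff = 3.8864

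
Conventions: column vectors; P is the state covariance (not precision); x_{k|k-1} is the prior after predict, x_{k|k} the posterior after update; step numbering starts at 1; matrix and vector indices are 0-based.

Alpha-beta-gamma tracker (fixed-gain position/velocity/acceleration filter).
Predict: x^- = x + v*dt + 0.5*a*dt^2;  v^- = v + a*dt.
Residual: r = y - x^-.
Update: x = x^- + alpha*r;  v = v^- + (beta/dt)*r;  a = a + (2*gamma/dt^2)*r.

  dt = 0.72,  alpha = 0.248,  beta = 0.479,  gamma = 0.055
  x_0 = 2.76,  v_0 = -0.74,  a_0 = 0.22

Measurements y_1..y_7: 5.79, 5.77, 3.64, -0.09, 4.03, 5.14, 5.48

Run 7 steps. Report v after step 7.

v_post = 2.0068

step 1: x_pred=2.2842  r=3.5058  x^+=3.1537  v^+=1.7507  a^+=0.9639
step 2: x_pred=4.6640  r=1.1060  x^+=4.9383  v^+=3.1805  a^+=1.1986
step 3: x_pred=7.5389  r=-3.8989  x^+=6.5720  v^+=1.4496  a^+=0.3713
step 4: x_pred=7.7119  r=-7.8019  x^+=5.7771  v^+=-3.4735  a^+=-1.2842
step 5: x_pred=2.9432  r=1.0868  x^+=3.2127  v^+=-3.6752  a^+=-1.0536
step 6: x_pred=0.2935  r=4.8465  x^+=1.4954  v^+=-1.2096  a^+=-0.0253
step 7: x_pred=0.6180  r=4.8620  x^+=1.8238  v^+=2.0068  a^+=1.0064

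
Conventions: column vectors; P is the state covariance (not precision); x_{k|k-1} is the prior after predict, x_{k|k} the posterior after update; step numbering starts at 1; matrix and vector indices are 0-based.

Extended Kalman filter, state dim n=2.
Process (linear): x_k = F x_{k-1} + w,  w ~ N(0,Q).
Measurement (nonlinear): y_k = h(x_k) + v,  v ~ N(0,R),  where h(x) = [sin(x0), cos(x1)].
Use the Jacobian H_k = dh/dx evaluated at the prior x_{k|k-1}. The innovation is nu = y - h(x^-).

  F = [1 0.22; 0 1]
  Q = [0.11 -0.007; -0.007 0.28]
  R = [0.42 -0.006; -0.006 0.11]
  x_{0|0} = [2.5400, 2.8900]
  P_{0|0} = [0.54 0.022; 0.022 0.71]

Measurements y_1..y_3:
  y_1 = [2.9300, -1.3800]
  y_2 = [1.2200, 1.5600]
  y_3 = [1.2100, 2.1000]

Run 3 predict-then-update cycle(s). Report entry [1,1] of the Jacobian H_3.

step 1: x^-=[3.1758, 2.8900]  P^-=[0.6940 0.1712; 0.1712 0.9900]  H_jac=[-0.9994 0.0000; 0.0000 -0.2489]  S=[1.1132 0.0366; 0.0366 0.1714]  K=[-0.6193 -0.1165; -0.1072 -1.4154]  nu=[2.9642, -0.4115]  x^+=[1.3881, 3.1547]  P^+=[0.2595 0.0365; 0.0365 0.6228]
step 2: x^-=[2.0822, 3.1547]  P^-=[0.4158 0.1666; 0.1666 0.9028]  H_jac=[-0.4894 0.0000; 0.0000 0.0132]  S=[0.5196 -0.0071; -0.0071 0.1102]  K=[-0.3917 -0.0053; -0.1556 0.0978]  nu=[0.3479, 2.5599]  x^+=[1.9324, 3.3510]  P^+=[0.3361 0.1347; 0.1347 0.8890]
step 3: x^-=[2.6696, 3.3510]  P^-=[0.5484 0.3233; 0.3233 1.1690]  H_jac=[-0.8907 0.0000; 0.0000 0.2078]  S=[0.8550 -0.0658; -0.0658 0.1605]  K=[-0.5566 0.1903; -0.2274 1.4205]  nu=[0.7554, 3.0782]  x^+=[2.8350, 7.5519]  P^+=[0.2637 0.1168; 0.1168 0.7584]

H_jac[1,1] = 0.2078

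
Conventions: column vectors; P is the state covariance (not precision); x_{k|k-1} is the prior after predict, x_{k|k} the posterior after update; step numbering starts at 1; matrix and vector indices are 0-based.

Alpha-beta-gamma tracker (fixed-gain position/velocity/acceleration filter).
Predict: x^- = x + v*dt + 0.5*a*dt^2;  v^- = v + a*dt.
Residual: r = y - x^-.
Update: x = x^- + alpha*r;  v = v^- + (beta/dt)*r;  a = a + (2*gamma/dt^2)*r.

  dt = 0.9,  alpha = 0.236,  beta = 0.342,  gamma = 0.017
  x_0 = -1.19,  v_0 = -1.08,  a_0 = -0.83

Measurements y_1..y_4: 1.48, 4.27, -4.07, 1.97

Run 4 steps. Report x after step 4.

step 1: x_pred=-2.4981  r=3.9781  x^+=-1.5593  v^+=-0.3153  a^+=-0.6630
step 2: x_pred=-2.1116  r=6.3816  x^+=-0.6055  v^+=1.5130  a^+=-0.3951
step 3: x_pred=0.5961  r=-4.6661  x^+=-0.5051  v^+=-0.6158  a^+=-0.5910
step 4: x_pred=-1.2986  r=3.2686  x^+=-0.5272  v^+=0.0944  a^+=-0.4538

x_post = -0.5272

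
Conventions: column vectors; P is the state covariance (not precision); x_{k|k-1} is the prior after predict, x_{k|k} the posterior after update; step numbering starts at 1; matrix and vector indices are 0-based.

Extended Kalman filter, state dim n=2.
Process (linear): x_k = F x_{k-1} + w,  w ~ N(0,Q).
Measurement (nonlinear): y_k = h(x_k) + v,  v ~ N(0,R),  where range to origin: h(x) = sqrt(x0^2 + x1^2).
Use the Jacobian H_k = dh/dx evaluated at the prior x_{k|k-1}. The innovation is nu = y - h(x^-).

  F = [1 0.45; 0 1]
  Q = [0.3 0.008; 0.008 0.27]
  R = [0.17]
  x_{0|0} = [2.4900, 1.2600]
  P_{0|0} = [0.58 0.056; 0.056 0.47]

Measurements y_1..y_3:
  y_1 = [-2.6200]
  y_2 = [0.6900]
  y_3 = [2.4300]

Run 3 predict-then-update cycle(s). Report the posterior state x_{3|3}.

step 1: x^-=[3.0570, 1.2600]  P^-=[1.0256 0.2755; 0.2755 0.7400]  H_jac=[0.9245 0.3811]  S=[1.3482]  K=[0.7812; 0.3981]  nu=[-5.9265]  x^+=[-1.5725, -1.0992]  P^+=[0.2029 -0.1437; -0.1437 0.5263]
step 2: x^-=[-2.0671, -1.0992]  P^-=[0.4801 0.1011; 0.1011 0.7963]  H_jac=[-0.8829 -0.4695]  S=[0.8036]  K=[-0.5865; -0.5763]  nu=[-1.6512]  x^+=[-1.0986, -0.1476]  P^+=[0.2036 -0.1706; -0.1706 0.5294]
step 3: x^-=[-1.1650, -0.1476]  P^-=[0.4573 0.0757; 0.0757 0.7994]  H_jac=[-0.9921 -0.1257]  S=[0.6516]  K=[-0.7109; -0.2694]  nu=[1.2557]  x^+=[-2.0577, -0.4858]  P^+=[0.1280 -0.0491; -0.0491 0.7521]

x_post = [-2.0577, -0.4858]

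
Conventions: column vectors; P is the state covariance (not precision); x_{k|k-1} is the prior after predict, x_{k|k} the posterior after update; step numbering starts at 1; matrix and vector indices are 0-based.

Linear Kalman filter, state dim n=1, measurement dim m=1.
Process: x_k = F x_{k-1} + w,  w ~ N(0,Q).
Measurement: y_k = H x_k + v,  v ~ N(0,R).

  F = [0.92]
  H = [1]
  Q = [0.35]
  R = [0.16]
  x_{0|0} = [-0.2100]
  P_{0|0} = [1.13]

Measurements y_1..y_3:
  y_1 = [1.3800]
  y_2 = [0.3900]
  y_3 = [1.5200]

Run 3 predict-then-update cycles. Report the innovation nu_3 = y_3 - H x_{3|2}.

step 1: x^-=[-0.1932]  P^-=[1.3064]  S=[1.4664]  K=[0.8909]  nu=[1.5732]  x^+=[1.2084]  P^+=[0.1425]
step 2: x^-=[1.1117]  P^-=[0.4706]  S=[0.6306]  K=[0.7463]  nu=[-0.7217]  x^+=[0.5731]  P^+=[0.1194]
step 3: x^-=[0.5272]  P^-=[0.4511]  S=[0.6111]  K=[0.7382]  nu=[0.9928]  x^+=[1.2601]  P^+=[0.1181]

innov = [0.9928]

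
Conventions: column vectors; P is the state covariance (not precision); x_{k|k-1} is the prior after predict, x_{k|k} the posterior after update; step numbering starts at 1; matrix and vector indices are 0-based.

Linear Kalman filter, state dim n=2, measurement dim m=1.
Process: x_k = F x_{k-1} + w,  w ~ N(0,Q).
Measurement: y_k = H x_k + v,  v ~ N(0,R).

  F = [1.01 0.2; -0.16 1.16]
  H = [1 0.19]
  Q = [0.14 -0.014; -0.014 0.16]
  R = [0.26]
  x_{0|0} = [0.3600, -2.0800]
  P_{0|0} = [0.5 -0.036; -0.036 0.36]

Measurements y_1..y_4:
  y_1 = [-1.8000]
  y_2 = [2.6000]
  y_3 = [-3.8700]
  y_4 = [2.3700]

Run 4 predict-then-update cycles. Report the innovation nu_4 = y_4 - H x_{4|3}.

innov = [5.4739]

step 1: x^-=[-0.0524, -2.4704]  P^-=[0.6499 -0.0523; -0.0523 0.6706]  S=[0.9142]  K=[0.7000; 0.0821]  nu=[-1.2782]  x^+=[-0.9472, -2.5754]  P^+=[0.2019 -0.1049; -0.1049 0.6644]
step 2: x^-=[-1.4717, -2.8359]  P^-=[0.3302 -0.0120; -0.0120 1.0981]  S=[0.6253]  K=[0.5244; 0.3145]  nu=[4.6105]  x^+=[0.9462, -1.3860]  P^+=[0.1582 -0.1151; -0.1151 1.0363]
step 3: x^-=[0.6784, -1.7591]  P^-=[0.2963 0.0696; 0.0696 1.6012]  S=[0.6406]  K=[0.4833; 0.5836]  nu=[-4.2142]  x^+=[-1.3581, -4.2187]  P^+=[0.1467 -0.1110; -0.1110 1.3830]
step 4: x^-=[-2.2154, -4.6764]  P^-=[0.3002 0.1566; 0.1566 2.0660]  S=[0.6943]  K=[0.4752; 0.7910]  nu=[5.4739]  x^+=[0.3858, -0.3465]  P^+=[0.1434 -0.1043; -0.1043 1.6316]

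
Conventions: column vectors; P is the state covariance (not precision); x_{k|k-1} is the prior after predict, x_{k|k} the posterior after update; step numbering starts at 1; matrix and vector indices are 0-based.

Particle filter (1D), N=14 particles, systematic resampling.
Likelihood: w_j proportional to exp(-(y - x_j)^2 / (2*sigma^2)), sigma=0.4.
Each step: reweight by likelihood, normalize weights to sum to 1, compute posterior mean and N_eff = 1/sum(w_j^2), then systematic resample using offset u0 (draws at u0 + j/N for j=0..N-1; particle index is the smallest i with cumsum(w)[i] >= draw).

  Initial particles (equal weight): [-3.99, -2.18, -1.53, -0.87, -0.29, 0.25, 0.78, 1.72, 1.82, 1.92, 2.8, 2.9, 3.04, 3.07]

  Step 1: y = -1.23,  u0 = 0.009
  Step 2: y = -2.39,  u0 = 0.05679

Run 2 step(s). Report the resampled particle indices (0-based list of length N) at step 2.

resampled_idx = [0, 0, 0, 0, 0, 0, 0, 1, 2, 3, 4, 5, 6, 7]

step 1: w=[0.0000, 0.0386, 0.4884, 0.4315, 0.0409, 0.0007, 0.0000, 0.0000, 0.0000, 0.0000, 0.0000, 0.0000, 0.0000, 0.0000]  mean=-1.2183  Neff=2.3373  idx=[1, 2, 2, 2, 2, 2, 2, 2, 3, 3, 3, 3, 3, 3]
step 2: w=[0.5551, 0.0632, 0.0632, 0.0632, 0.0632, 0.0632, 0.0632, 0.0632, 0.0005, 0.0005, 0.0005, 0.0005, 0.0005, 0.0005]  mean=-1.8890  Neff=2.9758  idx=[0, 0, 0, 0, 0, 0, 0, 1, 2, 3, 4, 5, 6, 7]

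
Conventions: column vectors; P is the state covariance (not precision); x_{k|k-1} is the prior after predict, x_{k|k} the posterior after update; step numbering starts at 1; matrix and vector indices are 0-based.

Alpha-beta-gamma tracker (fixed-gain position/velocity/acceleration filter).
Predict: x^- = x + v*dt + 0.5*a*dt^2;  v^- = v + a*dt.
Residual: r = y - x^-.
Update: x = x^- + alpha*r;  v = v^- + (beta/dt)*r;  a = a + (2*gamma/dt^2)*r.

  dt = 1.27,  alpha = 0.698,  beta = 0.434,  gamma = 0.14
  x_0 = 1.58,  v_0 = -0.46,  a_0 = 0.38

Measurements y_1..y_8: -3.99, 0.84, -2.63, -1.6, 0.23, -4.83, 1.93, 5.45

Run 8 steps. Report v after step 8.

v_post = 2.7349

step 1: x_pred=1.3023  r=-5.2923  x^+=-2.3917  v^+=-1.7859  a^+=-0.5387
step 2: x_pred=-5.0943  r=5.9343  x^+=-0.9522  v^+=-0.4422  a^+=0.4915
step 3: x_pred=-1.1174  r=-1.5126  x^+=-2.1732  v^+=-0.3349  a^+=0.2289
step 4: x_pred=-2.4140  r=0.8140  x^+=-1.8458  v^+=0.2339  a^+=0.3702
step 5: x_pred=-1.2502  r=1.4802  x^+=-0.2170  v^+=1.2099  a^+=0.6271
step 6: x_pred=1.8253  r=-6.6553  x^+=-2.8201  v^+=-0.2680  a^+=-0.5282
step 7: x_pred=-3.5864  r=5.5164  x^+=0.2640  v^+=0.9463  a^+=0.4294
step 8: x_pred=1.8122  r=3.6378  x^+=4.3514  v^+=2.7349  a^+=1.0610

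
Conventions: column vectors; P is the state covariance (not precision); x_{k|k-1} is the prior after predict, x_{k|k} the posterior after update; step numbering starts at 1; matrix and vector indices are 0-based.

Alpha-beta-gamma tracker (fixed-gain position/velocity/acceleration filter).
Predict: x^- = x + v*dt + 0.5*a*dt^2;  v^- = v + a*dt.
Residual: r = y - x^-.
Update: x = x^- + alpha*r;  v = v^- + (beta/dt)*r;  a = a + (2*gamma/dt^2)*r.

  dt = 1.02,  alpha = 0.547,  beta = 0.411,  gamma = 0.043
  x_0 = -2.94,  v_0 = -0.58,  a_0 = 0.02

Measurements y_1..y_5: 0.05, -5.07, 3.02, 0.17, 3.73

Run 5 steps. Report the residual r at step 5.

step 1: x_pred=-3.5212  r=3.5712  x^+=-1.5678  v^+=0.8794  a^+=0.3152
step 2: x_pred=-0.5068  r=-4.5632  x^+=-3.0029  v^+=-0.6378  a^+=-0.0620
step 3: x_pred=-3.6857  r=6.7057  x^+=-0.0177  v^+=2.0010  a^+=0.4923
step 4: x_pred=2.2794  r=-2.1094  x^+=1.1256  v^+=1.6531  a^+=0.3179
step 5: x_pred=2.9771  r=0.7529  x^+=3.3890  v^+=2.2808  a^+=0.3802

resid = 0.7529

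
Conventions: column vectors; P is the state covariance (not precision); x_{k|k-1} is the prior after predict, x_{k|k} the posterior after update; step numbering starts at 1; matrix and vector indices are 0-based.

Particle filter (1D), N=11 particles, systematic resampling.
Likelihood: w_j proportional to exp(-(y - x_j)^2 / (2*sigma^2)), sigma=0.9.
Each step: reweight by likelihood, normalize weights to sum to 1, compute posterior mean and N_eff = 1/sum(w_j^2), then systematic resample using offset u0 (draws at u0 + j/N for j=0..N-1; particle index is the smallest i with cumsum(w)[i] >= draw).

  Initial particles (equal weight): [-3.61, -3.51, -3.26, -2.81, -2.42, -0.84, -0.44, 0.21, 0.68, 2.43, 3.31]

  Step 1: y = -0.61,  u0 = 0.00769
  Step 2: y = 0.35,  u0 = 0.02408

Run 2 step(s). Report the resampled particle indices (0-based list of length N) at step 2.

resampled_idx = [1, 2, 4, 5, 6, 7, 7, 8, 9, 9, 10]

step 1: w=[0.0012, 0.0018, 0.0041, 0.0159, 0.0417, 0.3046, 0.3092, 0.2078, 0.1127, 0.0010, 0.0000]  mean=-0.4384  Neff=4.0603  idx=[3, 5, 5, 5, 6, 6, 6, 6, 7, 7, 8]
step 2: w=[0.0003, 0.0606, 0.0606, 0.0606, 0.0988, 0.0988, 0.0988, 0.0988, 0.1435, 0.1435, 0.1358]  mean=-0.1748  Neff=9.1187  idx=[1, 2, 4, 5, 6, 7, 7, 8, 9, 9, 10]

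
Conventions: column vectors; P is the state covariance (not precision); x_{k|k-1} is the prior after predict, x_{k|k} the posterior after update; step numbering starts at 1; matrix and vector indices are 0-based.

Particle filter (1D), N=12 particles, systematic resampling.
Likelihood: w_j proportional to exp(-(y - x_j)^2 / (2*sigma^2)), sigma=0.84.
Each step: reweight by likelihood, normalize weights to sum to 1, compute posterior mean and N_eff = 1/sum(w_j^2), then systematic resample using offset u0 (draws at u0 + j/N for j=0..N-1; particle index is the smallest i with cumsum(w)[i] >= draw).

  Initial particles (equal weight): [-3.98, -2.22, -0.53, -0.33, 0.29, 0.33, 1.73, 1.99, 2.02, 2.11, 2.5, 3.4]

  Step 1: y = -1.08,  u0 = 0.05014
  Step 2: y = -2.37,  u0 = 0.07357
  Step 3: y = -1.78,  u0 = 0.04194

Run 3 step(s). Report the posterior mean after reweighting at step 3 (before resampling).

post_mean = -2.0433

step 1: w=[0.0011, 0.1663, 0.3370, 0.2803, 0.1104, 0.1021, 0.0016, 0.0005, 0.0005, 0.0003, 0.0000, 0.0000]  mean=-0.5733  Neff=4.1257  idx=[1, 1, 2, 2, 2, 2, 3, 3, 3, 4, 4, 5]
step 2: w=[0.3925, 0.3925, 0.0362, 0.0362, 0.0362, 0.0362, 0.0209, 0.0209, 0.0209, 0.0026, 0.0026, 0.0023]  mean=-1.8377  Neff=3.1785  idx=[0, 0, 0, 0, 1, 1, 1, 1, 1, 3, 5, 8]
step 3: w=[0.0998, 0.0998, 0.0998, 0.0998, 0.0998, 0.0998, 0.0998, 0.0998, 0.0998, 0.0378, 0.0378, 0.0258]  mean=-2.0433  Neff=10.7261  idx=[0, 1, 2, 2, 3, 4, 5, 6, 7, 7, 8, 10]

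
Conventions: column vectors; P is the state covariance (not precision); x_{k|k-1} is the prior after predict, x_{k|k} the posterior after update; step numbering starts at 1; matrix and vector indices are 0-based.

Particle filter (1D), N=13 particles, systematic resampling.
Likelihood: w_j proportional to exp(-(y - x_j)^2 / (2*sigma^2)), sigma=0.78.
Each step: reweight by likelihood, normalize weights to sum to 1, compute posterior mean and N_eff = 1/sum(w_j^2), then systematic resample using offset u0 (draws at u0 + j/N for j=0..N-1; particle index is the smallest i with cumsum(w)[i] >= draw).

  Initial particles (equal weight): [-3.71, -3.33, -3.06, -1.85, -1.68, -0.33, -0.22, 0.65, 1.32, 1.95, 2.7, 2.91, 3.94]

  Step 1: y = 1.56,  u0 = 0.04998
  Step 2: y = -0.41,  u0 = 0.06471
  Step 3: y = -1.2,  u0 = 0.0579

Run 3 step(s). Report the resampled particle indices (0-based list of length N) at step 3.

resampled_idx = [0, 1, 2, 2, 3, 4, 5, 6, 6, 7, 8, 9, 9]

step 1: w=[0.0000, 0.0000, 0.0000, 0.0000, 0.0001, 0.0174, 0.0243, 0.1662, 0.3130, 0.2897, 0.1128, 0.0734, 0.0031]  mean=1.6053  Neff=4.3758  idx=[7, 7, 7, 8, 8, 8, 8, 9, 9, 9, 10, 10, 11]
step 2: w=[0.2538, 0.2538, 0.2538, 0.0546, 0.0546, 0.0546, 0.0546, 0.0066, 0.0066, 0.0066, 0.0002, 0.0002, 0.0001]  mean=0.8231  Neff=4.8718  idx=[0, 0, 0, 1, 1, 1, 2, 2, 2, 2, 4, 5, 8]
step 3: w=[0.0982, 0.0982, 0.0982, 0.0982, 0.0982, 0.0982, 0.0982, 0.0982, 0.0982, 0.0982, 0.0089, 0.0089, 0.0005]  mean=0.6625  Neff=10.3568  idx=[0, 1, 2, 2, 3, 4, 5, 6, 6, 7, 8, 9, 9]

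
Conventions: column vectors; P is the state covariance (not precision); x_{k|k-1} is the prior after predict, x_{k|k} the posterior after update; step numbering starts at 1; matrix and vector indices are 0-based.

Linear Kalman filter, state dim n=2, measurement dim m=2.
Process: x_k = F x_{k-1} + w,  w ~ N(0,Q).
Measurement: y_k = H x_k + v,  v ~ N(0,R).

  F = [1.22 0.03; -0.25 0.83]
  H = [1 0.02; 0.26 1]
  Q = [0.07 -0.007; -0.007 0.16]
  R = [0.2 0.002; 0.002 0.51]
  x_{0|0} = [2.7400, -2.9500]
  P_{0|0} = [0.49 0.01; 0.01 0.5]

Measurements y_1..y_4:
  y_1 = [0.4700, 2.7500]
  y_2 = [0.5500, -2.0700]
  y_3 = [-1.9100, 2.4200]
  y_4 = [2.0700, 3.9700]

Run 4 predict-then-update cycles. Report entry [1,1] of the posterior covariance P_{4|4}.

step 1: x^-=[3.2543, -3.1335]  P^-=[0.8005 -0.1339; -0.1339 0.5309]  S=[0.9954 0.0861; 0.0861 1.0254]  K=[0.8011 0.0051; -0.1670 0.4978]  nu=[-2.7216, 5.0374]  x^+=[1.0996, -0.1713]  P^+=[0.1610 -0.0377; -0.0377 0.2634]
step 2: x^-=[1.3363, -0.4170]  P^-=[0.3071 -0.0874; -0.0874 0.3671]  S=[0.5037 0.0013; 0.0013 0.8524]  K=[0.6062 -0.0098; -0.1600 0.4043]  nu=[-0.7780, -2.0004]  x^+=[0.8844, -1.1013]  P^+=[0.1219 -0.0355; -0.0355 0.2151]
step 3: x^-=[1.0459, -1.1351]  P^-=[0.2491 -0.0745; -0.0745 0.3305]  S=[0.4462 -0.0015; -0.0015 0.8186]  K=[0.5548 -0.0109; -0.1509 0.3798]  nu=[-2.9332, 3.2832]  x^+=[-0.6171, 0.5544]  P^+=[0.1116 -0.0335; -0.0335 0.2021]
step 4: x^-=[-0.7363, 0.6144]  P^-=[0.2338 -0.0696; -0.0696 0.3201]  S=[0.4312 -0.0008; -0.0008 0.8097]  K=[0.5391 -0.0104; -0.1460 0.3728]  nu=[2.7940, 3.5470]  x^+=[0.7331, 1.5290]  P^+=[0.1084 -0.0324; -0.0324 0.1983]

P_post[1,1] = 0.1983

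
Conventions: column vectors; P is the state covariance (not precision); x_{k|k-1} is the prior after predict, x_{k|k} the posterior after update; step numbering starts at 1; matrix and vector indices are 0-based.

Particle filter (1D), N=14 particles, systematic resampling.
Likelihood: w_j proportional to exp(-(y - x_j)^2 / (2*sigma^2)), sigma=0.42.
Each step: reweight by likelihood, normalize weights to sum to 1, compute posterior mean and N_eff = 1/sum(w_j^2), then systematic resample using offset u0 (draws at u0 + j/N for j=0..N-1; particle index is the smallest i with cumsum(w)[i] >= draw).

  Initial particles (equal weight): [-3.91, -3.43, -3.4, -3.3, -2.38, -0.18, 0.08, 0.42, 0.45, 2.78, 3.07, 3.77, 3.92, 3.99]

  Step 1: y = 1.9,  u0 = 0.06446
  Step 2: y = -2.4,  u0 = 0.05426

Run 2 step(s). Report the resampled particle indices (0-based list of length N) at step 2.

step 1: w=[0.0000, 0.0000, 0.0000, 0.0000, 0.0000, 0.0000, 0.0006, 0.0147, 0.0189, 0.8143, 0.1510, 0.0004, 0.0001, 0.0000]  mean=2.7438  Neff=1.4567  idx=[9, 9, 9, 9, 9, 9, 9, 9, 9, 9, 9, 10, 10, 10]
step 2: w=[0.0909, 0.0909, 0.0909, 0.0909, 0.0909, 0.0909, 0.0909, 0.0909, 0.0909, 0.0909, 0.0909, 0.0000, 0.0000, 0.0000]  mean=2.7800  Neff=11.0009  idx=[0, 1, 2, 2, 3, 4, 5, 6, 6, 7, 8, 9, 10, 10]

resampled_idx = [0, 1, 2, 2, 3, 4, 5, 6, 6, 7, 8, 9, 10, 10]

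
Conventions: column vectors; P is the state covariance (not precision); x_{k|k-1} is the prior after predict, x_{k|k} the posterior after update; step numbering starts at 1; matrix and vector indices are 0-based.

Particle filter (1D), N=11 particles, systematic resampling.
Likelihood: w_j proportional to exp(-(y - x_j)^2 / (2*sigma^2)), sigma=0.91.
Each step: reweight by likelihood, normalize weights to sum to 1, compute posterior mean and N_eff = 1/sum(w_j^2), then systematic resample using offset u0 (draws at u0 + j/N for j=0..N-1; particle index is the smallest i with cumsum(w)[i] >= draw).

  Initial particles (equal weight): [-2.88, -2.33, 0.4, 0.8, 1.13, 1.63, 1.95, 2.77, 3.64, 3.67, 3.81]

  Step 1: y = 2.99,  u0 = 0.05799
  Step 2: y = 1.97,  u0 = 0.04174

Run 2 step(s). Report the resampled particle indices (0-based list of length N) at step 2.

resampled_idx = [0, 0, 1, 1, 2, 2, 3, 3, 4, 6, 8]

step 1: w=[0.0000, 0.0000, 0.0041, 0.0131, 0.0294, 0.0777, 0.1235, 0.2305, 0.1839, 0.1795, 0.1582]  mean=2.9824  Neff=6.0038  idx=[5, 6, 6, 7, 7, 8, 8, 9, 9, 10, 10]
step 2: w=[0.1769, 0.1897, 0.1897, 0.1289, 0.1289, 0.0352, 0.0352, 0.0331, 0.0331, 0.0246, 0.0246]  mean=2.4292  Neff=7.0228  idx=[0, 0, 1, 1, 2, 2, 3, 3, 4, 6, 8]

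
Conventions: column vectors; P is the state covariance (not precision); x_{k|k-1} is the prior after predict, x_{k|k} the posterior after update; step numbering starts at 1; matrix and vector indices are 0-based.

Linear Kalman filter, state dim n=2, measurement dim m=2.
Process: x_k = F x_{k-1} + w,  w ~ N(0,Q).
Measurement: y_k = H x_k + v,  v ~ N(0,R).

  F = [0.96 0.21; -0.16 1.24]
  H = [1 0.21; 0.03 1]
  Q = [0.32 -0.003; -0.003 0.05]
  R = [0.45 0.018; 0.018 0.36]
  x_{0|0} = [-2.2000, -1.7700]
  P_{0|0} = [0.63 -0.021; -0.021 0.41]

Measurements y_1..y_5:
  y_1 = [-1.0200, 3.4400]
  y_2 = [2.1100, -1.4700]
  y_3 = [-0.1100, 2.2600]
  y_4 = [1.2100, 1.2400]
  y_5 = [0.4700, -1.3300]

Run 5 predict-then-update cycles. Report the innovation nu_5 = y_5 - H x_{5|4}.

step 1: x^-=[-2.4837, -1.8428]  P^-=[0.9102 -0.0173; -0.0173 0.7049]  S=[1.3840 0.1759; 0.1759 1.0647]  K=[0.6679 -0.1010; 0.0106 0.6598]  nu=[1.8507, 5.3573]  x^+=[-1.7885, 1.7117]  P^+=[0.3058 -0.0335; -0.0335 0.2387]
step 2: x^-=[-1.3575, 2.4087]  P^-=[0.5988 -0.0265; -0.0265 0.4382]  S=[1.0570 0.1013; 0.1013 0.7971]  K=[0.5692 -0.0831; 0.0095 0.5475]  nu=[2.9617, -3.8380]  x^+=[0.6472, 0.3355]  P^+=[0.2604 -0.0275; -0.0275 0.1981]
step 3: x^-=[0.6917, 0.3125]  P^-=[0.5577 -0.0232; -0.0232 0.3722]  S=[1.0143 0.0895; 0.0895 0.7313]  K=[0.5517 -0.0764; 0.0094 0.5068]  nu=[-0.8673, 1.9268]  x^+=[0.0660, 1.2808]  P^+=[0.2522 -0.0251; -0.0251 0.1834]
step 4: x^-=[0.3323, 1.5776]  P^-=[0.5504 -0.0231; -0.0231 0.3484]  S=[1.0060 0.0845; 0.0845 0.7075]  K=[0.5485 -0.0747; 0.0086 0.4904]  nu=[0.5464, -0.3476]  x^+=[0.6580, 1.4119]  P^+=[0.2506 -0.0246; -0.0246 0.1774]
step 5: x^-=[0.9282, 1.6454]  P^-=[0.5489 -0.0237; -0.0237 0.3390]  S=[1.0039 0.0818; 0.0818 0.6981]  K=[0.5479 -0.0746; 0.0079 0.4837]  nu=[-0.8037, -3.0033]  x^+=[0.7118, 0.1865]  P^+=[0.2504 -0.0245; -0.0245 0.1750]

innov = [-0.8037, -3.0033]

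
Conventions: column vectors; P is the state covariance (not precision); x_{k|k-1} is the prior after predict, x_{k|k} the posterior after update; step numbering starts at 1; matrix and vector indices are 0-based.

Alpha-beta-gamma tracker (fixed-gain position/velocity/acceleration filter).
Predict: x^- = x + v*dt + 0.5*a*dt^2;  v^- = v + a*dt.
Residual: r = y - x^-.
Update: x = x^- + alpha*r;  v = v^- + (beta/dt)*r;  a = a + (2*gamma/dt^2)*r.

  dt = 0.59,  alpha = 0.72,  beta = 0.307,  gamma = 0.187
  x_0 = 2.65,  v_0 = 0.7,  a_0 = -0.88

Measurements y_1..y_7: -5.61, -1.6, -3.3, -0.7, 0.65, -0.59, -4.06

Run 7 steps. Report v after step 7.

v_post = 7.5656

step 1: x_pred=2.9098  r=-8.5198  x^+=-3.2244  v^+=-4.2524  a^+=-10.0337
step 2: x_pred=-7.4797  r=5.8797  x^+=-3.2463  v^+=-7.1129  a^+=-3.7165
step 3: x_pred=-8.0898  r=4.7898  x^+=-4.6411  v^+=-6.8133  a^+=1.4296
step 4: x_pred=-8.4122  r=7.7122  x^+=-2.8594  v^+=-1.9569  a^+=9.7156
step 5: x_pred=-2.3230  r=2.9730  x^+=-0.1824  v^+=5.3223  a^+=12.9098
step 6: x_pred=5.2046  r=-5.7946  x^+=1.0325  v^+=9.9238  a^+=6.6840
step 7: x_pred=8.0509  r=-12.1109  x^+=-0.6689  v^+=7.5656  a^+=-6.3280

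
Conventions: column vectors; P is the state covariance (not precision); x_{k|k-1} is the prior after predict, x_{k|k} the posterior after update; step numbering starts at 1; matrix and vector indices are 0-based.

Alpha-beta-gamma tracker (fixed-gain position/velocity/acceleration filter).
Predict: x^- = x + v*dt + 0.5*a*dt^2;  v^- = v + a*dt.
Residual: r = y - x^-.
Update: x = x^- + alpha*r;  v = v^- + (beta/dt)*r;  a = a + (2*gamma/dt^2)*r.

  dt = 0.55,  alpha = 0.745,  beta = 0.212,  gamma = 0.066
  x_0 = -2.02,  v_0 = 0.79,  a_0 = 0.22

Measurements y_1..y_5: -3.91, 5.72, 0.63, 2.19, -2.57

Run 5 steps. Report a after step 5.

a_post = -2.5802

step 1: x_pred=-1.5522  r=-2.3578  x^+=-3.3088  v^+=0.0022  a^+=-0.8088
step 2: x_pred=-3.4299  r=9.1499  x^+=3.3868  v^+=3.0842  a^+=3.1838
step 3: x_pred=5.5646  r=-4.9346  x^+=1.8883  v^+=2.9332  a^+=1.0305
step 4: x_pred=3.6575  r=-1.4675  x^+=2.5642  v^+=2.9344  a^+=0.3902
step 5: x_pred=4.2371  r=-6.8071  x^+=-0.8342  v^+=0.5251  a^+=-2.5802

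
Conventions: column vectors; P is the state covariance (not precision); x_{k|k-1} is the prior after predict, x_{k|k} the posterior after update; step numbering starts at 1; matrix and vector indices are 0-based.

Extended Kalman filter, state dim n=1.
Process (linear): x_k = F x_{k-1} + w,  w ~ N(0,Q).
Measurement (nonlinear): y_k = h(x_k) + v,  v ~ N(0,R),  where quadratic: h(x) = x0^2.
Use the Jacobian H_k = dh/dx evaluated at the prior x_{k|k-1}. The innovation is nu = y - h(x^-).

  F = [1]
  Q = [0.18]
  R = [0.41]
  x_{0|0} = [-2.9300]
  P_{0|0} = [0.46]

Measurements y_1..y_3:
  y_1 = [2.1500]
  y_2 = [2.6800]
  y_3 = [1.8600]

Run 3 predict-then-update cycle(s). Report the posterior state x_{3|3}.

step 1: x^-=[-2.9300]  P^-=[0.6400]  H_jac=[-5.8600]  S=[22.3873]  K=[-0.1675]  nu=[-6.4349]  x^+=[-1.8520]  P^+=[0.0117]
step 2: x^-=[-1.8520]  P^-=[0.1917]  H_jac=[-3.7040]  S=[3.0404]  K=[-0.2336]  nu=[-0.7499]  x^+=[-1.6768]  P^+=[0.0259]
step 3: x^-=[-1.6768]  P^-=[0.2059]  H_jac=[-3.3537]  S=[2.7253]  K=[-0.2533]  nu=[-0.9518]  x^+=[-1.4357]  P^+=[0.0310]

x_post = [-1.4357]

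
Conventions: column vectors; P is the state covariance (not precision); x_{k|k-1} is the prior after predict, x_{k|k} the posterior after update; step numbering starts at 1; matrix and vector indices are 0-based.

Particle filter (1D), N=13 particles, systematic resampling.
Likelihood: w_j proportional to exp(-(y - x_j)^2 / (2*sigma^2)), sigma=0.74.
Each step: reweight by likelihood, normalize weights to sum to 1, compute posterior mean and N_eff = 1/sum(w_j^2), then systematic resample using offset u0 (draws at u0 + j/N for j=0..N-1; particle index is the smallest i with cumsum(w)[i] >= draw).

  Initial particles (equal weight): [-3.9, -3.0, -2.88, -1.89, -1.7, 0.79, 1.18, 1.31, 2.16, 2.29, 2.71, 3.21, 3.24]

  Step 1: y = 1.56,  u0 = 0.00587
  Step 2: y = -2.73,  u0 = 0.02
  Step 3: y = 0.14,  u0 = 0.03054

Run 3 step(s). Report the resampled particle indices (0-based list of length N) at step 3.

step 1: w=[0.0000, 0.0000, 0.0000, 0.0000, 0.0000, 0.1387, 0.2089, 0.2251, 0.1716, 0.1465, 0.0712, 0.0198, 0.0181]  mean=1.6725  Neff=5.8738  idx=[5, 5, 6, 6, 6, 7, 7, 7, 8, 8, 9, 9, 10]
step 2: w=[0.4356, 0.4356, 0.0309, 0.0309, 0.0309, 0.0120, 0.0120, 0.0120, 0.0000, 0.0000, 0.0000, 0.0000, 0.0000]  mean=0.8450  Neff=2.6125  idx=[0, 0, 0, 0, 0, 0, 1, 1, 1, 1, 1, 1, 4]
step 3: w=[0.0797, 0.0797, 0.0797, 0.0797, 0.0797, 0.0797, 0.0797, 0.0797, 0.0797, 0.0797, 0.0797, 0.0797, 0.0437]  mean=0.8070  Neff=12.8005  idx=[0, 1, 2, 3, 4, 5, 6, 7, 8, 9, 10, 11, 11]

resampled_idx = [0, 1, 2, 3, 4, 5, 6, 7, 8, 9, 10, 11, 11]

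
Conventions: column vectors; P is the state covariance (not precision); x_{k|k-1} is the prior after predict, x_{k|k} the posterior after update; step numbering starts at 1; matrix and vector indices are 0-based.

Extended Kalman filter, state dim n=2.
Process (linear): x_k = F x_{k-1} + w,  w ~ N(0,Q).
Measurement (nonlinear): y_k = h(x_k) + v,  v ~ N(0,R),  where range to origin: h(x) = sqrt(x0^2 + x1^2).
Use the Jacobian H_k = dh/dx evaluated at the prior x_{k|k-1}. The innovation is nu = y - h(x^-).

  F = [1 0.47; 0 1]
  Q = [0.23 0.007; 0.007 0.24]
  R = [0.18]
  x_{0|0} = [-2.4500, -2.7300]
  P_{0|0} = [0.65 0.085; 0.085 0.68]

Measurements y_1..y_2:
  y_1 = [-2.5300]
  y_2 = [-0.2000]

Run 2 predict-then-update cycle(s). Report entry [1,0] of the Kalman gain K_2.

step 1: x^-=[-3.7331, -2.7300]  P^-=[1.1101 0.4116; 0.4116 0.9200]  H_jac=[-0.8072 -0.5903]  S=[1.6161]  K=[-0.7048; -0.5416]  nu=[-7.1548]  x^+=[1.3096, 1.1452]  P^+=[0.3073 -0.2053; -0.2053 0.4459]
step 2: x^-=[1.8479, 1.1452]  P^-=[0.4428 0.0113; 0.0113 0.6859]  H_jac=[0.8500 0.5268]  S=[0.7004]  K=[0.5459; 0.5296]  nu=[-2.3739]  x^+=[0.5519, -0.1120]  P^+=[0.2341 -0.1912; -0.1912 0.4895]

K[1,0] = 0.5296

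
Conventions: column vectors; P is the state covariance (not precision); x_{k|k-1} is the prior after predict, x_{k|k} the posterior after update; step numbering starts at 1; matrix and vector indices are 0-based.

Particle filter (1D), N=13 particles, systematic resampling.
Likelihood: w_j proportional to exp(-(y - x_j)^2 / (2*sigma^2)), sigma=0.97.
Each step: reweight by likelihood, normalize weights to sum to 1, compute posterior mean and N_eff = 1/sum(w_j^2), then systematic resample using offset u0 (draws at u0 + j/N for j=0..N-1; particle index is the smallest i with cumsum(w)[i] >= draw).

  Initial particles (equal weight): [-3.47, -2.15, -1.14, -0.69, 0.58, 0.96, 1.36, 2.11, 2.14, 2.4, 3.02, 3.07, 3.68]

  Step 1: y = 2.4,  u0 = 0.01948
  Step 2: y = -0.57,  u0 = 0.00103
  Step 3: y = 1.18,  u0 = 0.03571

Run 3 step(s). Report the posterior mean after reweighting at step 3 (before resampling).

post_mean = 0.9410

step 1: w=[0.0000, 0.0000, 0.0002, 0.0010, 0.0286, 0.0552, 0.0935, 0.1589, 0.1603, 0.1662, 0.1355, 0.1309, 0.0696]  mean=2.3402  Neff=7.6029  idx=[4, 6, 6, 7, 7, 8, 8, 9, 9, 10, 10, 11, 12]
step 2: w=[0.5644, 0.1575, 0.1575, 0.0251, 0.0251, 0.0230, 0.0230, 0.0105, 0.0105, 0.0012, 0.0012, 0.0010, 0.0001]  mean=1.0210  Neff=2.6976  idx=[0, 0, 0, 0, 0, 0, 0, 0, 1, 1, 2, 2, 4]
step 3: w=[0.0739, 0.0739, 0.0739, 0.0739, 0.0739, 0.0739, 0.0739, 0.0739, 0.0880, 0.0880, 0.0880, 0.0880, 0.0565]  mean=0.9410  Neff=12.8369  idx=[0, 1, 2, 3, 4, 5, 6, 7, 8, 9, 10, 11, 12]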